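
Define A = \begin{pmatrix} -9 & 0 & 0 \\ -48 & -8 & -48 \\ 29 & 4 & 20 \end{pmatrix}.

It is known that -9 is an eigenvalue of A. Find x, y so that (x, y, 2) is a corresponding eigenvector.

-2, 0

We need (A + 9I)v = 0.
A + 9I = [[0, 0, 0], [-48, 1, -48], [29, 4, 29]].
Row 1: (0)·x + (0)·y + (0)·2 = 0
Row 2: (-48)·x + (1)·y + (-48)·2 = 0
Row 3: (29)·x + (4)·y + (29)·2 = 0
Solving gives x = -2, y = 0.
Check: A·(-2, 0, 2) = (18, 0, -18) = -9·(-2, 0, 2).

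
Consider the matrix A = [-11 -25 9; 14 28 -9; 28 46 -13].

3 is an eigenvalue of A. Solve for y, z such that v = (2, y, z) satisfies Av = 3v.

-4, -8

We need (A - 3I)v = 0.
A - 3I = [[-14, -25, 9], [14, 25, -9], [28, 46, -16]].
Row 1: (-14)·2 + (-25)·y + (9)·z = 0
Row 2: (14)·2 + (25)·y + (-9)·z = 0
Row 3: (28)·2 + (46)·y + (-16)·z = 0
Solving gives y = -4, z = -8.
Check: A·(2, -4, -8) = (6, -12, -24) = 3·(2, -4, -8).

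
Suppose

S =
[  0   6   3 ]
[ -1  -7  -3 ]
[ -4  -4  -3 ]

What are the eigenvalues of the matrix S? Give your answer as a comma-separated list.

Set up det(rI - S) = 0.
Expanding along the first row, p(r) = r^3 + 10r^2 + 27r + 18.
Try r = -3: p(-3) = 0, so -3 is a root.
Factor out (r + 3): p(r) = (r + 3)·(r^2 + 7r + 6).
The quadratic factors as (r + 6)·(r + 1).
Eigenvalues: -6, -3, -1.

-6, -3, -1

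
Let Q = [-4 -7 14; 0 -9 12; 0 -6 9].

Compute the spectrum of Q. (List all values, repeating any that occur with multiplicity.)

-4, -3, 3

Compute the characteristic polynomial p(lambda) = det(lambda·I - Q).
Expanding the 3×3 determinant: p(lambda) = lambda^3 + 4·lambda^2 - 9·lambda - 36.
Since p(-3) = 0, lambda = -3 is a root.
Factor out (lambda + 3): p(lambda) = (lambda + 3)·(lambda^2 + lambda - 12).
The quadratic factors as (lambda + 4)·(lambda - 3).
Eigenvalues: -4, -3, 3.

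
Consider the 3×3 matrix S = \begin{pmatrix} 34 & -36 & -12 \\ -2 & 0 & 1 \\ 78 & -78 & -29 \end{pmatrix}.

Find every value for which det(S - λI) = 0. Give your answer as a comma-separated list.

-3, -2, 10

Set up det(sI - S) = 0.
Cofactor expansion gives p(s) = s^3 - 5s^2 - 44s - 60.
Try s = -2: p(-2) = 0, so -2 is a root.
Dividing by (s + 2) leaves s^2 - 7s - 30.
The quadratic factors as (s + 3)·(s - 10).
Eigenvalues: -3, -2, 10.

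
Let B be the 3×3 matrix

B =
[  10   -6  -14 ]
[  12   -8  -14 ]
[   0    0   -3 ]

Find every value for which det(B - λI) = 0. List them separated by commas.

-3, -2, 4

The characteristic polynomial is p(t) = det(tI - B).
Expanding along the first row, p(t) = t^3 + t^2 - 14t - 24.
Since p(-3) = 0, t = -3 is a root.
Dividing by (t + 3) leaves t^2 - 2t - 8.
The quadratic factors as (t + 2)·(t - 4).
Eigenvalues: -3, -2, 4.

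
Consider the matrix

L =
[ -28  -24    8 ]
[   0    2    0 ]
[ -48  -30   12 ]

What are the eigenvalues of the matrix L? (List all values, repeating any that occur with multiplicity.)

-12, -4, 2

Compute the characteristic polynomial p(r) = det(rI - L).
Expanding along the first row, p(r) = r^3 + 14r^2 + 16r - 96.
Rational-root test: r = 2 gives p(2) = 0.
Factor out (r - 2): p(r) = (r - 2)·(r^2 + 16r + 48).
The quadratic factors as (r + 12)·(r + 4).
Eigenvalues: -12, -4, 2.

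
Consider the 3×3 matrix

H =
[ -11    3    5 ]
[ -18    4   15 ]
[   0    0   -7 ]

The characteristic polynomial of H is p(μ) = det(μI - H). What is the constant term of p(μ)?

70

p(μ) = μ^3 + 14μ^2 + 59μ + 70.
The constant term is 70.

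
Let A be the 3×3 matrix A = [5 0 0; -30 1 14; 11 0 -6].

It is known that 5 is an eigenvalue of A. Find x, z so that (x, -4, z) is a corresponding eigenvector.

We need (A - 5I)v = 0.
A - 5I = [[0, 0, 0], [-30, -4, 14], [11, 0, -11]].
Row 1: (0)·x + (0)·-4 + (0)·z = 0
Row 2: (-30)·x + (-4)·-4 + (14)·z = 0
Row 3: (11)·x + (0)·-4 + (-11)·z = 0
Solving gives x = 1, z = 1.
Check: A·(1, -4, 1) = (5, -20, 5) = 5·(1, -4, 1).

1, 1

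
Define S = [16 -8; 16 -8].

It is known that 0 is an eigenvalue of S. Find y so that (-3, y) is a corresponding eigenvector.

We need (S)v = 0.
S = [[16, -8], [16, -8]].
Row 1: (16)·-3 + (-8)·y = 0
Row 2: (16)·-3 + (-8)·y = 0
Solving gives y = -6.
Check: S·(-3, -6) = (0, 0) = 0·(-3, -6).

-6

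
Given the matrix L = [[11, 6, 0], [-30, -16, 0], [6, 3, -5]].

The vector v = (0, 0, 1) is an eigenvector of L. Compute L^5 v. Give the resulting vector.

First find the eigenvalue: Lv = (0, 0, -5) = -5·(0, 0, 1), so λ = -5.
Then L^5 v = λ^5·v = (-5)^5·(0, 0, 1) = -3125·(0, 0, 1) = (0, 0, -3125).

(0, 0, -3125)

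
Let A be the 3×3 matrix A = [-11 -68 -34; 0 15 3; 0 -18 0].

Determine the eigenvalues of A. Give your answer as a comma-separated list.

Set up det(λI - A) = 0.
Cofactor expansion gives p(λ) = λ^3 - 4λ^2 - 111λ + 594.
Rational-root test: λ = 6 gives p(6) = 0.
Factor out (λ - 6): p(λ) = (λ - 6)·(λ^2 + 2λ - 99).
The quadratic factors as (λ + 11)·(λ - 9).
Eigenvalues: -11, 6, 9.

-11, 6, 9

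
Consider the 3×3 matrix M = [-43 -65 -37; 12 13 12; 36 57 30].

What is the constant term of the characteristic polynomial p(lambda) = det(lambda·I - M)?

30

p(0) = det(0·I − M) = det(−M) = (−1)^3·det(M).
det(M) = -30, so p(0) = 30.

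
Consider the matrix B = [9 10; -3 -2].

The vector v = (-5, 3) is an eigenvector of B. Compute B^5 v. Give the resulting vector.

First find the eigenvalue: Bv = (-15, 9) = 3·(-5, 3), so λ = 3.
Then B^5 v = λ^5·v = 3^5·(-5, 3) = 243·(-5, 3) = (-1215, 729).

(-1215, 729)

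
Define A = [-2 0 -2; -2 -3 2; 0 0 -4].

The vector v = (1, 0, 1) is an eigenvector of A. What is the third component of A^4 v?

256

First find the eigenvalue: Av = (-4, 0, -4) = -4·(1, 0, 1), so λ = -4.
Then A^4 v = λ^4·v = (-4)^4·(1, 0, 1) = 256·(1, 0, 1) = (256, 0, 256).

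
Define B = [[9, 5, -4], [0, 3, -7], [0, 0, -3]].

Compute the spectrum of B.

-3, 3, 9

B is upper triangular, so its eigenvalues are the diagonal entries.
Diagonal: 9, 3, -3.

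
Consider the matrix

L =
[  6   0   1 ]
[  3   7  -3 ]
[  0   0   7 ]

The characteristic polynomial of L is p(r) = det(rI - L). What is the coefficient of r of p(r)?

133

p(r) = r^3 - 20r^2 + 133r - 294.
The coefficient of r is 133.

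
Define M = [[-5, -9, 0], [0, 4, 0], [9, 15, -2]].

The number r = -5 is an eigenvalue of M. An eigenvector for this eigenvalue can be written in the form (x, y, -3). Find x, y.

1, 0

We need (M + 5I)v = 0.
M + 5I = [[0, -9, 0], [0, 9, 0], [9, 15, 3]].
Row 1: (0)·x + (-9)·y + (0)·-3 = 0
Row 2: (0)·x + (9)·y + (0)·-3 = 0
Row 3: (9)·x + (15)·y + (3)·-3 = 0
Solving gives x = 1, y = 0.
Check: M·(1, 0, -3) = (-5, 0, 15) = -5·(1, 0, -3).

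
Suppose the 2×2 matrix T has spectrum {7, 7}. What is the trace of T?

trace(T) is the sum of the eigenvalues: (7) + (7) = 14.

14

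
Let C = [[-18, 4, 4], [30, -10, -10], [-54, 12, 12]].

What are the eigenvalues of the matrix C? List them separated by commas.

-10, -6, 0

Set up det(λI - C) = 0.
Cofactor expansion gives p(λ) = λ^3 + 16λ^2 + 60λ.
Try λ = 0: p(0) = 0, so 0 is a root.
Factor out λ: p(λ) = λ·(λ^2 + 16λ + 60).
The quadratic factors as (λ + 10)·(λ + 6).
Eigenvalues: -10, -6, 0.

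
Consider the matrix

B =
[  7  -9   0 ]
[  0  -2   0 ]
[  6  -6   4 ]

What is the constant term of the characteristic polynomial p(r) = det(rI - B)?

56

p(0) = det(0·I − B) = det(−B) = (−1)^3·det(B).
det(B) = -56, so p(0) = 56.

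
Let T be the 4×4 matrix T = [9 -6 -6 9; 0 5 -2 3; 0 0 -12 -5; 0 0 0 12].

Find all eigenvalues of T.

T is upper triangular, so its eigenvalues are the diagonal entries.
Diagonal: 9, 5, -12, 12.

-12, 5, 9, 12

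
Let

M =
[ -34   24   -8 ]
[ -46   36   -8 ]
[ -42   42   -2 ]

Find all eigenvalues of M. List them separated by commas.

-10, -2, 12

Compute the characteristic polynomial p(λ) = det(λI - M).
Expanding the 3×3 determinant: p(λ) = λ^3 - 124λ - 240.
Rational-root test: λ = -2 gives p(-2) = 0.
Dividing by (λ + 2) leaves λ^2 - 2λ - 120.
The quadratic factors as (λ + 10)·(λ - 12).
Eigenvalues: -10, -2, 12.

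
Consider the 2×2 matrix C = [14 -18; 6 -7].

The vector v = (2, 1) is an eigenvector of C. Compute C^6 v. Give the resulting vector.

First find the eigenvalue: Cv = (10, 5) = 5·(2, 1), so λ = 5.
Then C^6 v = λ^6·v = 5^6·(2, 1) = 15625·(2, 1) = (31250, 15625).

(31250, 15625)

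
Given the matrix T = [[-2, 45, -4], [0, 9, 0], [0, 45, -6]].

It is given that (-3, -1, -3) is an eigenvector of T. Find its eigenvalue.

9

Compute Tv: T·(-3, -1, -3) = (-27, -9, -27).
Since Tv = λv, compare component 1: -27 = λ·-3, so λ = 9.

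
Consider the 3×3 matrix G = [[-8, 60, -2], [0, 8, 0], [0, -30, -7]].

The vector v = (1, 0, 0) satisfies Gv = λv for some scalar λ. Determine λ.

Compute Gv: G·(1, 0, 0) = (-8, 0, 0).
Since Gv = λv, compare component 1: -8 = λ·1, so λ = -8.

-8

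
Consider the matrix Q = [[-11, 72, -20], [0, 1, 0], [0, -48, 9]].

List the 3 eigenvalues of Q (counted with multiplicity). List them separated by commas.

Compute the characteristic polynomial p(μ) = det(μI - Q).
Cofactor expansion gives p(μ) = μ^3 + μ^2 - 101μ + 99.
Rational-root test: μ = 9 gives p(9) = 0.
Factor out (μ - 9): p(μ) = (μ - 9)·(μ^2 + 10μ - 11).
The quadratic factors as (μ + 11)·(μ - 1).
Eigenvalues: -11, 1, 9.

-11, 1, 9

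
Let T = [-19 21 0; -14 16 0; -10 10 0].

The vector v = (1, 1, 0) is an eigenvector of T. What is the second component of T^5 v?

First find the eigenvalue: Tv = (2, 2, 0) = 2·(1, 1, 0), so λ = 2.
Then T^5 v = λ^5·v = 2^5·(1, 1, 0) = 32·(1, 1, 0) = (32, 32, 0).

32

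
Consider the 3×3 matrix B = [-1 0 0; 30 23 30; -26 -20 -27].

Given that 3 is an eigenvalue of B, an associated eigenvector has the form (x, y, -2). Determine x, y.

0, 3

We need (B - 3I)v = 0.
B - 3I = [[-4, 0, 0], [30, 20, 30], [-26, -20, -30]].
Row 1: (-4)·x + (0)·y + (0)·-2 = 0
Row 2: (30)·x + (20)·y + (30)·-2 = 0
Row 3: (-26)·x + (-20)·y + (-30)·-2 = 0
Solving gives x = 0, y = 3.
Check: B·(0, 3, -2) = (0, 9, -6) = 3·(0, 3, -2).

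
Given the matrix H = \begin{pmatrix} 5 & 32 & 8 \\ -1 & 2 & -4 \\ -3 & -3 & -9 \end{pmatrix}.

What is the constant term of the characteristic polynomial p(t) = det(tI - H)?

p(0) = det(0·I − H) = det(−H) = (−1)^3·det(H).
det(H) = 18, so p(0) = -18.

-18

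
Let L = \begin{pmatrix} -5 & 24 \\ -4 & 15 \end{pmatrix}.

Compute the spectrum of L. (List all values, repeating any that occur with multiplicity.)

det(L - tI) = (-5 - t)(15 - t) - (24)·(-4) = t^2 - 10t + 21.
This factors as (t - 3)·(t - 7) = 0.
Eigenvalues: 3, 7.

3, 7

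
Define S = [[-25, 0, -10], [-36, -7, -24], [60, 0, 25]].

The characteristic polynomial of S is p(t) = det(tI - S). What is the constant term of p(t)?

p(t) = t^3 + 7t^2 - 25t - 175.
The constant term is -175.

-175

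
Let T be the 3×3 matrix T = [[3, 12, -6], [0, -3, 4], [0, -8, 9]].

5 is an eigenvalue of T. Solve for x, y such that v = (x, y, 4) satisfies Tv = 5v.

0, 2

We need (T - 5I)v = 0.
T - 5I = [[-2, 12, -6], [0, -8, 4], [0, -8, 4]].
Row 1: (-2)·x + (12)·y + (-6)·4 = 0
Row 2: (0)·x + (-8)·y + (4)·4 = 0
Row 3: (0)·x + (-8)·y + (4)·4 = 0
Solving gives x = 0, y = 2.
Check: T·(0, 2, 4) = (0, 10, 20) = 5·(0, 2, 4).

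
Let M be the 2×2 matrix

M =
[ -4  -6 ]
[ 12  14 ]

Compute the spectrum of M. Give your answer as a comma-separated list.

2, 8

det(M - μI) = (-4 - μ)(14 - μ) - (-6)·(12) = μ^2 - 10μ + 16.
This factors as (μ - 2)·(μ - 8) = 0.
Eigenvalues: 2, 8.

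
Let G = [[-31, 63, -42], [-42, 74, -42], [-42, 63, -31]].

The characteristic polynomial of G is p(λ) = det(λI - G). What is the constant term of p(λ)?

1210

p(λ) = λ^3 - 12λ^2 - 99λ + 1210.
The constant term is 1210.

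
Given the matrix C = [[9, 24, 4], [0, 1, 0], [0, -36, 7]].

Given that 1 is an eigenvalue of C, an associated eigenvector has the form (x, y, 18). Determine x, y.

We need (C - 1I)v = 0.
C - 1I = [[8, 24, 4], [0, 0, 0], [0, -36, 6]].
Row 1: (8)·x + (24)·y + (4)·18 = 0
Row 2: (0)·x + (0)·y + (0)·18 = 0
Row 3: (0)·x + (-36)·y + (6)·18 = 0
Solving gives x = -18, y = 3.
Check: C·(-18, 3, 18) = (-18, 3, 18) = 1·(-18, 3, 18).

-18, 3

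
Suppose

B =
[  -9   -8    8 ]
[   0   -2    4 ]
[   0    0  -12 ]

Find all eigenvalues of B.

B is upper triangular, so its eigenvalues are the diagonal entries.
Diagonal: -9, -2, -12.

-12, -9, -2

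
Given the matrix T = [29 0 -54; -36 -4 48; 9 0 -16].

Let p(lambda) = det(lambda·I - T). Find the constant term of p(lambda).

88

p(lambda) = lambda^3 - 9·lambda^2 - 30·lambda + 88.
The constant term is 88.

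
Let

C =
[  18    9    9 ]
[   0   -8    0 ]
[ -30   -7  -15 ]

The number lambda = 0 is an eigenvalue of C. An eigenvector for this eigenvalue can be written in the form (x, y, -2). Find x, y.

We need (C)v = 0.
C = [[18, 9, 9], [0, -8, 0], [-30, -7, -15]].
Row 1: (18)·x + (9)·y + (9)·-2 = 0
Row 2: (0)·x + (-8)·y + (0)·-2 = 0
Row 3: (-30)·x + (-7)·y + (-15)·-2 = 0
Solving gives x = 1, y = 0.
Check: C·(1, 0, -2) = (0, 0, 0) = 0·(1, 0, -2).

1, 0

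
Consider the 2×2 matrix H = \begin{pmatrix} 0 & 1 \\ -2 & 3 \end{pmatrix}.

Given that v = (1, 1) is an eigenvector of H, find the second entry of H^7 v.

First find the eigenvalue: Hv = (1, 1) = 1·(1, 1), so λ = 1.
Then H^7 v = λ^7·v = 1^7·(1, 1) = 1·(1, 1) = (1, 1).

1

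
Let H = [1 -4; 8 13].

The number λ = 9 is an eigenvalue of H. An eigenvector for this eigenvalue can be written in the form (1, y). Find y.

We need (H - 9I)v = 0.
H - 9I = [[-8, -4], [8, 4]].
Row 1: (-8)·1 + (-4)·y = 0
Row 2: (8)·1 + (4)·y = 0
Solving gives y = -2.
Check: H·(1, -2) = (9, -18) = 9·(1, -2).

-2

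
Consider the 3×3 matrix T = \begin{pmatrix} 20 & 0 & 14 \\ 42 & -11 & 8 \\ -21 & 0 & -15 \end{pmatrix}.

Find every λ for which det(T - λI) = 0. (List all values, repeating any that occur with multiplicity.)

The characteristic polynomial is p(t) = det(tI - T).
Expanding the 3×3 determinant: p(t) = t^3 + 6t^2 - 61t - 66.
Try t = -11: p(-11) = 0, so -11 is a root.
Factor out (t + 11): p(t) = (t + 11)·(t^2 - 5t - 6).
The quadratic factors as (t + 1)·(t - 6).
Eigenvalues: -11, -1, 6.

-11, -1, 6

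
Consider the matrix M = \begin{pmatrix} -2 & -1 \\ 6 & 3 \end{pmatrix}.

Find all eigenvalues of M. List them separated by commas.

0, 1

det(M - λI) = (-2 - λ)(3 - λ) - (-1)·(6) = λ^2 - λ.
This factors as λ·(λ - 1) = 0.
Eigenvalues: 0, 1.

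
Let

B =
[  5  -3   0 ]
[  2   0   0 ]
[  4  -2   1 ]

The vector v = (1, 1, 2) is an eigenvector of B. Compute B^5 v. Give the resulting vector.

(32, 32, 64)

First find the eigenvalue: Bv = (2, 2, 4) = 2·(1, 1, 2), so λ = 2.
Then B^5 v = λ^5·v = 2^5·(1, 1, 2) = 32·(1, 1, 2) = (32, 32, 64).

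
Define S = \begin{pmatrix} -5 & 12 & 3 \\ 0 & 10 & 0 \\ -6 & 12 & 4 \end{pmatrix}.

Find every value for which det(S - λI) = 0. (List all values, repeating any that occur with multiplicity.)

The characteristic polynomial is p(λ) = det(λI - S).
Expanding the 3×3 determinant: p(λ) = λ^3 - 9λ^2 - 12λ + 20.
Rational-root test: λ = -2 gives p(-2) = 0.
Dividing by (λ + 2) leaves λ^2 - 11λ + 10.
The quadratic factors as (λ - 1)·(λ - 10).
Eigenvalues: -2, 1, 10.

-2, 1, 10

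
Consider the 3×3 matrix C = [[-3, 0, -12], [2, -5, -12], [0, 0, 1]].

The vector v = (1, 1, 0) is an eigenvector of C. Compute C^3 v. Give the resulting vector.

(-27, -27, 0)

First find the eigenvalue: Cv = (-3, -3, 0) = -3·(1, 1, 0), so λ = -3.
Then C^3 v = λ^3·v = (-3)^3·(1, 1, 0) = -27·(1, 1, 0) = (-27, -27, 0).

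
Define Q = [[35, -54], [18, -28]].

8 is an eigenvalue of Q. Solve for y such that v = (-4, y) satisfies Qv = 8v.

-2

We need (Q - 8I)v = 0.
Q - 8I = [[27, -54], [18, -36]].
Row 1: (27)·-4 + (-54)·y = 0
Row 2: (18)·-4 + (-36)·y = 0
Solving gives y = -2.
Check: Q·(-4, -2) = (-32, -16) = 8·(-4, -2).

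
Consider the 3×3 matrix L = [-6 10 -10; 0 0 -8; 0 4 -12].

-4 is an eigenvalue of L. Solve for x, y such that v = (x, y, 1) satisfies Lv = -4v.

5, 2

We need (L + 4I)v = 0.
L + 4I = [[-2, 10, -10], [0, 4, -8], [0, 4, -8]].
Row 1: (-2)·x + (10)·y + (-10)·1 = 0
Row 2: (0)·x + (4)·y + (-8)·1 = 0
Row 3: (0)·x + (4)·y + (-8)·1 = 0
Solving gives x = 5, y = 2.
Check: L·(5, 2, 1) = (-20, -8, -4) = -4·(5, 2, 1).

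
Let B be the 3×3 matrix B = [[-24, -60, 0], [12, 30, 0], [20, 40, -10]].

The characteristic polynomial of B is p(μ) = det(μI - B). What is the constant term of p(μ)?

0

p(μ) = μ^3 + 4μ^2 - 60μ.
The constant term is 0.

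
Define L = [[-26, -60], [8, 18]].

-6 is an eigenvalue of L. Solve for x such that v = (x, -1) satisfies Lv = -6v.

We need (L + 6I)v = 0.
L + 6I = [[-20, -60], [8, 24]].
Row 1: (-20)·x + (-60)·-1 = 0
Row 2: (8)·x + (24)·-1 = 0
Solving gives x = 3.
Check: L·(3, -1) = (-18, 6) = -6·(3, -1).

3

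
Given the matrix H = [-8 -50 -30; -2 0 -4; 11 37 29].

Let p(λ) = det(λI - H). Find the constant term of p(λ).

-336

p(λ) = λ^3 - 21λ^2 + 146λ - 336.
The constant term is -336.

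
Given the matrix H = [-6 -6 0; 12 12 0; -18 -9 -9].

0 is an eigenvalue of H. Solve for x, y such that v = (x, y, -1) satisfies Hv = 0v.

1, -1

We need (H)v = 0.
H = [[-6, -6, 0], [12, 12, 0], [-18, -9, -9]].
Row 1: (-6)·x + (-6)·y + (0)·-1 = 0
Row 2: (12)·x + (12)·y + (0)·-1 = 0
Row 3: (-18)·x + (-9)·y + (-9)·-1 = 0
Solving gives x = 1, y = -1.
Check: H·(1, -1, -1) = (0, 0, 0) = 0·(1, -1, -1).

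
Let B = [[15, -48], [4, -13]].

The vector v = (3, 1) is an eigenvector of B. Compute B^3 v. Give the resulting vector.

First find the eigenvalue: Bv = (-3, -1) = -1·(3, 1), so λ = -1.
Then B^3 v = λ^3·v = (-1)^3·(3, 1) = -1·(3, 1) = (-3, -1).

(-3, -1)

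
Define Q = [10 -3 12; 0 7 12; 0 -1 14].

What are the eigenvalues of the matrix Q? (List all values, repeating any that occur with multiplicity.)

Set up det(lambda·I - Q) = 0.
Cofactor expansion gives p(lambda) = lambda^3 - 31·lambda^2 + 320·lambda - 1100.
Rational-root test: lambda = 10 gives p(10) = 0.
Dividing by (lambda - 10) leaves lambda^2 - 21·lambda + 110.
The quadratic factors as (lambda - 10)·(lambda - 11).
Eigenvalues: 10, 10, 11.

10, 10, 11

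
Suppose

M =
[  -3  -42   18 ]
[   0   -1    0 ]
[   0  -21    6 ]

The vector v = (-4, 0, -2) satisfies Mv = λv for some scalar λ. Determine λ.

6

Compute Mv: M·(-4, 0, -2) = (-24, 0, -12).
Since Mv = λv, compare component 1: -24 = λ·-4, so λ = 6.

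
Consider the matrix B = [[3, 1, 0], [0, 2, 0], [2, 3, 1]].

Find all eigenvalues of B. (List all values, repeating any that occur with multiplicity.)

1, 2, 3

Set up det(lambda·I - B) = 0.
Expanding the 3×3 determinant: p(lambda) = lambda^3 - 6·lambda^2 + 11·lambda - 6.
Rational-root test: lambda = 1 gives p(1) = 0.
Dividing by (lambda - 1) leaves lambda^2 - 5·lambda + 6.
The quadratic factors as (lambda - 2)·(lambda - 3).
Eigenvalues: 1, 2, 3.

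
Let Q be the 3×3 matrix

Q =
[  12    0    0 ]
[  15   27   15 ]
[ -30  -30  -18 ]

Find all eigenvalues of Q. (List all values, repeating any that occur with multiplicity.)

Compute the characteristic polynomial p(s) = det(sI - Q).
Cofactor expansion gives p(s) = s^3 - 21s^2 + 72s + 432.
Rational-root test: s = -3 gives p(-3) = 0.
Dividing by (s + 3) leaves s^2 - 24s + 144.
The quadratic factor is (s - 12)^2.
Eigenvalues: -3, 12, 12.

-3, 12, 12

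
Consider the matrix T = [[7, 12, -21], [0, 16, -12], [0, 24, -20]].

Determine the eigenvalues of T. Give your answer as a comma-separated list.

-8, 4, 7

Set up det(rI - T) = 0.
Expanding along the first row, p(r) = r^3 - 3r^2 - 60r + 224.
Try r = 4: p(4) = 0, so 4 is a root.
Dividing by (r - 4) leaves r^2 + r - 56.
The quadratic factors as (r + 8)·(r - 7).
Eigenvalues: -8, 4, 7.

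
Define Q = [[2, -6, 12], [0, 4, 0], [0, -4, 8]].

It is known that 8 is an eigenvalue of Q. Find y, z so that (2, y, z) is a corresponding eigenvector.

0, 1

We need (Q - 8I)v = 0.
Q - 8I = [[-6, -6, 12], [0, -4, 0], [0, -4, 0]].
Row 1: (-6)·2 + (-6)·y + (12)·z = 0
Row 2: (0)·2 + (-4)·y + (0)·z = 0
Row 3: (0)·2 + (-4)·y + (0)·z = 0
Solving gives y = 0, z = 1.
Check: Q·(2, 0, 1) = (16, 0, 8) = 8·(2, 0, 1).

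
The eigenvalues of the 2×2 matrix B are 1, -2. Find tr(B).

trace(B) is the sum of the eigenvalues: (1) + (-2) = -1.

-1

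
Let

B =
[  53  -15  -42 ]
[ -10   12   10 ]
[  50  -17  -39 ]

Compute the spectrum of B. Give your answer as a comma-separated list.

7, 8, 11

Set up det(μI - B) = 0.
Expanding the 3×3 determinant: p(μ) = μ^3 - 26μ^2 + 221μ - 616.
Try μ = 7: p(7) = 0, so 7 is a root.
Dividing by (μ - 7) leaves μ^2 - 19μ + 88.
The quadratic factors as (μ - 8)·(μ - 11).
Eigenvalues: 7, 8, 11.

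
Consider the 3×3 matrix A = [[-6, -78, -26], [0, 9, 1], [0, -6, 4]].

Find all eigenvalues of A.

-6, 6, 7

Compute the characteristic polynomial p(t) = det(tI - A).
Expanding along the first row, p(t) = t^3 - 7t^2 - 36t + 252.
Since p(6) = 0, t = 6 is a root.
Factor out (t - 6): p(t) = (t - 6)·(t^2 - t - 42).
The quadratic factors as (t + 6)·(t - 7).
Eigenvalues: -6, 6, 7.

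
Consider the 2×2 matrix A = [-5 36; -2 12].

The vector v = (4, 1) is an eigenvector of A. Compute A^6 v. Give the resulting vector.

First find the eigenvalue: Av = (16, 4) = 4·(4, 1), so λ = 4.
Then A^6 v = λ^6·v = 4^6·(4, 1) = 4096·(4, 1) = (16384, 4096).

(16384, 4096)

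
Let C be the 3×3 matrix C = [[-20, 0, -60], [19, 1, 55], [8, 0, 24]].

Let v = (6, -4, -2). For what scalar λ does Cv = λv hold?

0

Compute Cv: C·(6, -4, -2) = (0, 0, 0).
Since Cv = λv, compare component 1: 0 = λ·6, so λ = 0.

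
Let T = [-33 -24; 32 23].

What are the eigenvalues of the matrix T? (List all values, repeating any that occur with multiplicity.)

-9, -1

det(T - λI) = (-33 - λ)(23 - λ) - (-24)·(32) = λ^2 + 10λ + 9.
This factors as (λ + 9)·(λ + 1) = 0.
Eigenvalues: -9, -1.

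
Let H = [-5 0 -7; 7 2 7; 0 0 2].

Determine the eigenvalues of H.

The characteristic polynomial is p(s) = det(sI - H).
Cofactor expansion gives p(s) = s^3 + s^2 - 16s + 20.
Since p(2) = 0, s = 2 is a root.
Factor out (s - 2): p(s) = (s - 2)·(s^2 + 3s - 10).
The quadratic factors as (s + 5)·(s - 2).
Eigenvalues: -5, 2, 2.

-5, 2, 2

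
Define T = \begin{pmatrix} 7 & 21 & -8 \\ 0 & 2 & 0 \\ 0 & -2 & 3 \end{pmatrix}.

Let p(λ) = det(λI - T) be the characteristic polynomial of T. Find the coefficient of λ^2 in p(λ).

-12

The coefficient of λ^2 of det(λI - T) is −trace(T).
trace(T) = (7) + (2) + (3) = 12, so the coefficient is -12.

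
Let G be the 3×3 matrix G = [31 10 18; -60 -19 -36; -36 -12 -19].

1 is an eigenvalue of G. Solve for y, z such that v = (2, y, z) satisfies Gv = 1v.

-6, 0

We need (G - 1I)v = 0.
G - 1I = [[30, 10, 18], [-60, -20, -36], [-36, -12, -20]].
Row 1: (30)·2 + (10)·y + (18)·z = 0
Row 2: (-60)·2 + (-20)·y + (-36)·z = 0
Row 3: (-36)·2 + (-12)·y + (-20)·z = 0
Solving gives y = -6, z = 0.
Check: G·(2, -6, 0) = (2, -6, 0) = 1·(2, -6, 0).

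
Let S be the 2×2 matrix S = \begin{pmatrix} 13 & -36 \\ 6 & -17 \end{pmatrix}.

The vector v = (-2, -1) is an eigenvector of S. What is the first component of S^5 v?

First find the eigenvalue: Sv = (10, 5) = -5·(-2, -1), so λ = -5.
Then S^5 v = λ^5·v = (-5)^5·(-2, -1) = -3125·(-2, -1) = (6250, 3125).

6250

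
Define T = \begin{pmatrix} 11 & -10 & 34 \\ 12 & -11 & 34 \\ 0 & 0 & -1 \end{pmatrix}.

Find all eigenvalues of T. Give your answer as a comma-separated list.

-1, -1, 1

Set up det(lambda·I - T) = 0.
Cofactor expansion gives p(lambda) = lambda^3 + lambda^2 - lambda - 1.
Rational-root test: lambda = 1 gives p(1) = 0.
Dividing by (lambda - 1) leaves lambda^2 + 2·lambda + 1.
The quadratic factor is (lambda + 1)^2.
Eigenvalues: -1, -1, 1.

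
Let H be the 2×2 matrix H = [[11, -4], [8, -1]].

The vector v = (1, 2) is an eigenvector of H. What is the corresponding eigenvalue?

3

Compute Hv: H·(1, 2) = (3, 6).
Since Hv = λv, compare component 1: 3 = λ·1, so λ = 3.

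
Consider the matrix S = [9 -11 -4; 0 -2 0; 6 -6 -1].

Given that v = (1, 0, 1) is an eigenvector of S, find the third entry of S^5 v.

3125

First find the eigenvalue: Sv = (5, 0, 5) = 5·(1, 0, 1), so λ = 5.
Then S^5 v = λ^5·v = 5^5·(1, 0, 1) = 3125·(1, 0, 1) = (3125, 0, 3125).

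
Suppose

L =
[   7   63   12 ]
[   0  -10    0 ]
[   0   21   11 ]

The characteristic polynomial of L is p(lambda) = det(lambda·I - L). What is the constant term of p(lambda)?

p(lambda) = lambda^3 - 8·lambda^2 - 103·lambda + 770.
The constant term is 770.

770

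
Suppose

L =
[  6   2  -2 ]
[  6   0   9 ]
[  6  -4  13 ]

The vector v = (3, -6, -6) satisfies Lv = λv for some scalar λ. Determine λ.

6

Compute Lv: L·(3, -6, -6) = (18, -36, -36).
Since Lv = λv, compare component 1: 18 = λ·3, so λ = 6.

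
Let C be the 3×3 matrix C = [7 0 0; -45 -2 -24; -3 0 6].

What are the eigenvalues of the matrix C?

The characteristic polynomial is p(lambda) = det(lambda·I - C).
Expanding along the first row, p(lambda) = lambda^3 - 11·lambda^2 + 16·lambda + 84.
Try lambda = -2: p(-2) = 0, so -2 is a root.
Dividing by (lambda + 2) leaves lambda^2 - 13·lambda + 42.
The quadratic factors as (lambda - 6)·(lambda - 7).
Eigenvalues: -2, 6, 7.

-2, 6, 7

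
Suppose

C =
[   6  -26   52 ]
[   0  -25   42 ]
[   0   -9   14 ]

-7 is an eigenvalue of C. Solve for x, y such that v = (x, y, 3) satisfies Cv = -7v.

2, 7

We need (C + 7I)v = 0.
C + 7I = [[13, -26, 52], [0, -18, 42], [0, -9, 21]].
Row 1: (13)·x + (-26)·y + (52)·3 = 0
Row 2: (0)·x + (-18)·y + (42)·3 = 0
Row 3: (0)·x + (-9)·y + (21)·3 = 0
Solving gives x = 2, y = 7.
Check: C·(2, 7, 3) = (-14, -49, -21) = -7·(2, 7, 3).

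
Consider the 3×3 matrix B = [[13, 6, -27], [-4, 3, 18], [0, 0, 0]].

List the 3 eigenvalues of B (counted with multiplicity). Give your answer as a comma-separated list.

Compute the characteristic polynomial p(λ) = det(λI - B).
Cofactor expansion gives p(λ) = λ^3 - 16λ^2 + 63λ.
Rational-root test: λ = 9 gives p(9) = 0.
Factor out (λ - 9): p(λ) = (λ - 9)·(λ^2 - 7λ).
The quadratic factors as λ·(λ - 7).
Eigenvalues: 0, 7, 9.

0, 7, 9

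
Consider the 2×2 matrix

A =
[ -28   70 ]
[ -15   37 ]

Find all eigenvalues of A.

2, 7

det(A - tI) = (-28 - t)(37 - t) - (70)·(-15) = t^2 - 9t + 14.
This factors as (t - 2)·(t - 7) = 0.
Eigenvalues: 2, 7.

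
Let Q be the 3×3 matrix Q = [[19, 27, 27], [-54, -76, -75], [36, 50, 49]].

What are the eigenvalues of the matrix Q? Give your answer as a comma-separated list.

Compute the characteristic polynomial p(μ) = det(μI - Q).
Expanding along the first row, p(μ) = μ^3 + 8μ^2 - μ - 8.
Rational-root test: μ = -8 gives p(-8) = 0.
Dividing by (μ + 8) leaves μ^2 - 1.
The quadratic factors as (μ + 1)·(μ - 1).
Eigenvalues: -8, -1, 1.

-8, -1, 1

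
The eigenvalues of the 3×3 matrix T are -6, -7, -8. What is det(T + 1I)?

If T has eigenvalues -6, -7, -8, then T + 1I has eigenvalues -5, -6, -7.
det(T + 1I) = (-5) · (-6) · (-7) = -210.

-210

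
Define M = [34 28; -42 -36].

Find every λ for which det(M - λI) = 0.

-8, 6

det(M - μI) = (34 - μ)(-36 - μ) - (28)·(-42) = μ^2 + 2μ - 48.
This factors as (μ + 8)·(μ - 6) = 0.
Eigenvalues: -8, 6.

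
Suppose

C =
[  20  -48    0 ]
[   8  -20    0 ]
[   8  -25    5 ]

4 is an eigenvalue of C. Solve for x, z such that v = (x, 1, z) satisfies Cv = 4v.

We need (C - 4I)v = 0.
C - 4I = [[16, -48, 0], [8, -24, 0], [8, -25, 1]].
Row 1: (16)·x + (-48)·1 + (0)·z = 0
Row 2: (8)·x + (-24)·1 + (0)·z = 0
Row 3: (8)·x + (-25)·1 + (1)·z = 0
Solving gives x = 3, z = 1.
Check: C·(3, 1, 1) = (12, 4, 4) = 4·(3, 1, 1).

3, 1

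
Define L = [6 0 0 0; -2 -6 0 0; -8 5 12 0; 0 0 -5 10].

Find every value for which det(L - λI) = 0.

L is lower triangular, so its eigenvalues are the diagonal entries.
Diagonal: 6, -6, 12, 10.

-6, 6, 10, 12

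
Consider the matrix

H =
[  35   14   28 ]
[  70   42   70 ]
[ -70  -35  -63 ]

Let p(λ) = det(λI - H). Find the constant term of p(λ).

p(λ) = λ^3 - 14λ^2 + 49λ.
The constant term is 0.

0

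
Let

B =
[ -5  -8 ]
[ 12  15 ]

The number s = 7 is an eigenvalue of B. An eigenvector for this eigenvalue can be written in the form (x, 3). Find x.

We need (B - 7I)v = 0.
B - 7I = [[-12, -8], [12, 8]].
Row 1: (-12)·x + (-8)·3 = 0
Row 2: (12)·x + (8)·3 = 0
Solving gives x = -2.
Check: B·(-2, 3) = (-14, 21) = 7·(-2, 3).

-2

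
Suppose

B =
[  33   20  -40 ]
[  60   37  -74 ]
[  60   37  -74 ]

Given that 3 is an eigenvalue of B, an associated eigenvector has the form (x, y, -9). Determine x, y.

We need (B - 3I)v = 0.
B - 3I = [[30, 20, -40], [60, 34, -74], [60, 37, -77]].
Row 1: (30)·x + (20)·y + (-40)·-9 = 0
Row 2: (60)·x + (34)·y + (-74)·-9 = 0
Row 3: (60)·x + (37)·y + (-77)·-9 = 0
Solving gives x = -6, y = -9.
Check: B·(-6, -9, -9) = (-18, -27, -27) = 3·(-6, -9, -9).

-6, -9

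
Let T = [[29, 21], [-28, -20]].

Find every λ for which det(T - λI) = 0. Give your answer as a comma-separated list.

1, 8

det(T - λI) = (29 - λ)(-20 - λ) - (21)·(-28) = λ^2 - 9λ + 8.
This factors as (λ - 1)·(λ - 8) = 0.
Eigenvalues: 1, 8.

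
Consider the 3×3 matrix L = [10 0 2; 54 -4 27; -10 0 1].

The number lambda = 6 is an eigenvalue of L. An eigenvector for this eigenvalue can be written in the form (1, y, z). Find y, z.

0, -2

We need (L - 6I)v = 0.
L - 6I = [[4, 0, 2], [54, -10, 27], [-10, 0, -5]].
Row 1: (4)·1 + (0)·y + (2)·z = 0
Row 2: (54)·1 + (-10)·y + (27)·z = 0
Row 3: (-10)·1 + (0)·y + (-5)·z = 0
Solving gives y = 0, z = -2.
Check: L·(1, 0, -2) = (6, 0, -12) = 6·(1, 0, -2).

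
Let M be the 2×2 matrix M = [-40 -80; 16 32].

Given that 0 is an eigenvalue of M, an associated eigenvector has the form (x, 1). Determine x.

-2

We need (M)v = 0.
M = [[-40, -80], [16, 32]].
Row 1: (-40)·x + (-80)·1 = 0
Row 2: (16)·x + (32)·1 = 0
Solving gives x = -2.
Check: M·(-2, 1) = (0, 0) = 0·(-2, 1).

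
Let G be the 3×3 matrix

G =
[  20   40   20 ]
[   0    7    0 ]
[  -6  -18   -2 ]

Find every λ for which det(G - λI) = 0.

Set up det(λI - G) = 0.
Expanding along the first row, p(λ) = λ^3 - 25λ^2 + 206λ - 560.
Rational-root test: λ = 7 gives p(7) = 0.
Dividing by (λ - 7) leaves λ^2 - 18λ + 80.
The quadratic factors as (λ - 8)·(λ - 10).
Eigenvalues: 7, 8, 10.

7, 8, 10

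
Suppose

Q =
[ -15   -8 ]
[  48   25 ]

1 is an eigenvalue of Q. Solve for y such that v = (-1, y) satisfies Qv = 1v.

We need (Q - 1I)v = 0.
Q - 1I = [[-16, -8], [48, 24]].
Row 1: (-16)·-1 + (-8)·y = 0
Row 2: (48)·-1 + (24)·y = 0
Solving gives y = 2.
Check: Q·(-1, 2) = (-1, 2) = 1·(-1, 2).

2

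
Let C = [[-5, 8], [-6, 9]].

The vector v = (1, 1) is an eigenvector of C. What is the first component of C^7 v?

First find the eigenvalue: Cv = (3, 3) = 3·(1, 1), so λ = 3.
Then C^7 v = λ^7·v = 3^7·(1, 1) = 2187·(1, 1) = (2187, 2187).

2187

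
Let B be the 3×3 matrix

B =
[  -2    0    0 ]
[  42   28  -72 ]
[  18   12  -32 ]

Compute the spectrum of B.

-8, -2, 4

Set up det(tI - B) = 0.
Expanding the 3×3 determinant: p(t) = t^3 + 6t^2 - 24t - 64.
Try t = -2: p(-2) = 0, so -2 is a root.
Factor out (t + 2): p(t) = (t + 2)·(t^2 + 4t - 32).
The quadratic factors as (t + 8)·(t - 4).
Eigenvalues: -8, -2, 4.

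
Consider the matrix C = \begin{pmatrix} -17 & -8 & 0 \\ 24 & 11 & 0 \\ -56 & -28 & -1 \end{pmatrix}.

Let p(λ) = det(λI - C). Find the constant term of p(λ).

5

p(λ) = λ^3 + 7λ^2 + 11λ + 5.
The constant term is 5.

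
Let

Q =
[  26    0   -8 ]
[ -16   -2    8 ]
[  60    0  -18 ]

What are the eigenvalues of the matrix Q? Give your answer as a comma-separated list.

Set up det(tI - Q) = 0.
Expanding along the first row, p(t) = t^3 - 6t^2 - 4t + 24.
Since p(2) = 0, t = 2 is a root.
Factor out (t - 2): p(t) = (t - 2)·(t^2 - 4t - 12).
The quadratic factors as (t + 2)·(t - 6).
Eigenvalues: -2, 2, 6.

-2, 2, 6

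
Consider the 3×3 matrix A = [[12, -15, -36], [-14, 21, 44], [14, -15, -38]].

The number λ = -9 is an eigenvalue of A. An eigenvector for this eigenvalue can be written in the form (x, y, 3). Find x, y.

We need (A + 9I)v = 0.
A + 9I = [[21, -15, -36], [-14, 30, 44], [14, -15, -29]].
Row 1: (21)·x + (-15)·y + (-36)·3 = 0
Row 2: (-14)·x + (30)·y + (44)·3 = 0
Row 3: (14)·x + (-15)·y + (-29)·3 = 0
Solving gives x = 3, y = -3.
Check: A·(3, -3, 3) = (-27, 27, -27) = -9·(3, -3, 3).

3, -3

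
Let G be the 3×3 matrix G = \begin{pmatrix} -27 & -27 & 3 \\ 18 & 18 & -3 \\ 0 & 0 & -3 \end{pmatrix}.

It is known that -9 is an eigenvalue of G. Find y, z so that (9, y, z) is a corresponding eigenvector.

-6, 0

We need (G + 9I)v = 0.
G + 9I = [[-18, -27, 3], [18, 27, -3], [0, 0, 6]].
Row 1: (-18)·9 + (-27)·y + (3)·z = 0
Row 2: (18)·9 + (27)·y + (-3)·z = 0
Row 3: (0)·9 + (0)·y + (6)·z = 0
Solving gives y = -6, z = 0.
Check: G·(9, -6, 0) = (-81, 54, 0) = -9·(9, -6, 0).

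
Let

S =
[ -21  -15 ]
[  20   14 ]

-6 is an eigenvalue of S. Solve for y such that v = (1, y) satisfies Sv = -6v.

-1

We need (S + 6I)v = 0.
S + 6I = [[-15, -15], [20, 20]].
Row 1: (-15)·1 + (-15)·y = 0
Row 2: (20)·1 + (20)·y = 0
Solving gives y = -1.
Check: S·(1, -1) = (-6, 6) = -6·(1, -1).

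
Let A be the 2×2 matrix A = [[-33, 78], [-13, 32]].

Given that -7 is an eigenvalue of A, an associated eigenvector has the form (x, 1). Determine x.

3

We need (A + 7I)v = 0.
A + 7I = [[-26, 78], [-13, 39]].
Row 1: (-26)·x + (78)·1 = 0
Row 2: (-13)·x + (39)·1 = 0
Solving gives x = 3.
Check: A·(3, 1) = (-21, -7) = -7·(3, 1).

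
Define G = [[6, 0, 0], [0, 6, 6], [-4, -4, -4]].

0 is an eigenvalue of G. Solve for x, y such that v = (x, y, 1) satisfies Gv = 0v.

0, -1

We need (G)v = 0.
G = [[6, 0, 0], [0, 6, 6], [-4, -4, -4]].
Row 1: (6)·x + (0)·y + (0)·1 = 0
Row 2: (0)·x + (6)·y + (6)·1 = 0
Row 3: (-4)·x + (-4)·y + (-4)·1 = 0
Solving gives x = 0, y = -1.
Check: G·(0, -1, 1) = (0, 0, 0) = 0·(0, -1, 1).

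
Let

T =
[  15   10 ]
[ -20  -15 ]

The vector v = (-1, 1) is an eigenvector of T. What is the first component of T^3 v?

-125

First find the eigenvalue: Tv = (-5, 5) = 5·(-1, 1), so λ = 5.
Then T^3 v = λ^3·v = 5^3·(-1, 1) = 125·(-1, 1) = (-125, 125).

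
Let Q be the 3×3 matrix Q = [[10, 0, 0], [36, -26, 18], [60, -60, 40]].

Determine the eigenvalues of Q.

4, 10, 10

The characteristic polynomial is p(λ) = det(λI - Q).
Expanding along the first row, p(λ) = λ^3 - 24λ^2 + 180λ - 400.
Since p(4) = 0, λ = 4 is a root.
Factor out (λ - 4): p(λ) = (λ - 4)·(λ^2 - 20λ + 100).
The quadratic factor is (λ - 10)^2.
Eigenvalues: 4, 10, 10.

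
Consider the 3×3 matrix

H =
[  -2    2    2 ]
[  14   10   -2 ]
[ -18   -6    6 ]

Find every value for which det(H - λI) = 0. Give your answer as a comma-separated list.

Compute the characteristic polynomial p(λ) = det(λI - H).
Expanding along the first row, p(λ) = λ^3 - 14λ^2 + 24λ.
Since p(2) = 0, λ = 2 is a root.
Factor out (λ - 2): p(λ) = (λ - 2)·(λ^2 - 12λ).
The quadratic factors as λ·(λ - 12).
Eigenvalues: 0, 2, 12.

0, 2, 12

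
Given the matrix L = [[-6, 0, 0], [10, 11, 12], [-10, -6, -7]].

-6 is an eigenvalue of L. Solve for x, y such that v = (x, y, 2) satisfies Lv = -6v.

1, -2

We need (L + 6I)v = 0.
L + 6I = [[0, 0, 0], [10, 17, 12], [-10, -6, -1]].
Row 1: (0)·x + (0)·y + (0)·2 = 0
Row 2: (10)·x + (17)·y + (12)·2 = 0
Row 3: (-10)·x + (-6)·y + (-1)·2 = 0
Solving gives x = 1, y = -2.
Check: L·(1, -2, 2) = (-6, 12, -12) = -6·(1, -2, 2).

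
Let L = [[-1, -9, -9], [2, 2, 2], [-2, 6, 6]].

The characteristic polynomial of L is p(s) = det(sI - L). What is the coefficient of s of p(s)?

-8

p(s) = s^3 - 7s^2 - 8s.
The coefficient of s is -8.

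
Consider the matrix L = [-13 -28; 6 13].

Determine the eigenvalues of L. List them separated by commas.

-1, 1

det(L - tI) = (-13 - t)(13 - t) - (-28)·(6) = t^2 - 1.
This factors as (t + 1)·(t - 1) = 0.
Eigenvalues: -1, 1.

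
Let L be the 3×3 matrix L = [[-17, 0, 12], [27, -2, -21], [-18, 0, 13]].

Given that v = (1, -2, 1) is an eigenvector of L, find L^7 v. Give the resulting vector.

(-78125, 156250, -78125)

First find the eigenvalue: Lv = (-5, 10, -5) = -5·(1, -2, 1), so λ = -5.
Then L^7 v = λ^7·v = (-5)^7·(1, -2, 1) = -78125·(1, -2, 1) = (-78125, 156250, -78125).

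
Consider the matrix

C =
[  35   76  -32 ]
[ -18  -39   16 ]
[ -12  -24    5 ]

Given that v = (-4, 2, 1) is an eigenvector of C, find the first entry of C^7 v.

-312500

First find the eigenvalue: Cv = (-20, 10, 5) = 5·(-4, 2, 1), so λ = 5.
Then C^7 v = λ^7·v = 5^7·(-4, 2, 1) = 78125·(-4, 2, 1) = (-312500, 156250, 78125).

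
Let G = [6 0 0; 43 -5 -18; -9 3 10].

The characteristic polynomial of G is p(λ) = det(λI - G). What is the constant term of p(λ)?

-24

p(λ) = λ^3 - 11λ^2 + 34λ - 24.
The constant term is -24.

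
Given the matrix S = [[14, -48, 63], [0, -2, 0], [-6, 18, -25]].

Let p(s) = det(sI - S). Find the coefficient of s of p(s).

p(s) = s^3 + 13s^2 + 50s + 56.
The coefficient of s is 50.

50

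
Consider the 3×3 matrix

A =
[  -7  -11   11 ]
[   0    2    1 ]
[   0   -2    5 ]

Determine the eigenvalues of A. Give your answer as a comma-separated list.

-7, 3, 4

Compute the characteristic polynomial p(λ) = det(λI - A).
Cofactor expansion gives p(λ) = λ^3 - 37λ + 84.
Since p(3) = 0, λ = 3 is a root.
Factor out (λ - 3): p(λ) = (λ - 3)·(λ^2 + 3λ - 28).
The quadratic factors as (λ + 7)·(λ - 4).
Eigenvalues: -7, 3, 4.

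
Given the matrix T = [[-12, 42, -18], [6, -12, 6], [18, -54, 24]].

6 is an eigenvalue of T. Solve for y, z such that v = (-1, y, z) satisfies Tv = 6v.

We need (T - 6I)v = 0.
T - 6I = [[-18, 42, -18], [6, -18, 6], [18, -54, 18]].
Row 1: (-18)·-1 + (42)·y + (-18)·z = 0
Row 2: (6)·-1 + (-18)·y + (6)·z = 0
Row 3: (18)·-1 + (-54)·y + (18)·z = 0
Solving gives y = 0, z = 1.
Check: T·(-1, 0, 1) = (-6, 0, 6) = 6·(-1, 0, 1).

0, 1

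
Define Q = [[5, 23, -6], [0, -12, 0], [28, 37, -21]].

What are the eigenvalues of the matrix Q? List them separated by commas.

Set up det(μI - Q) = 0.
Expanding along the first row, p(μ) = μ^3 + 28μ^2 + 255μ + 756.
Since p(-12) = 0, μ = -12 is a root.
Dividing by (μ + 12) leaves μ^2 + 16μ + 63.
The quadratic factors as (μ + 9)·(μ + 7).
Eigenvalues: -12, -9, -7.

-12, -9, -7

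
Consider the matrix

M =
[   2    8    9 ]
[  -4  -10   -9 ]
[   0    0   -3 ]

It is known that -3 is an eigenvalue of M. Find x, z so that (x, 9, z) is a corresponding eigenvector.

-9, -3

We need (M + 3I)v = 0.
M + 3I = [[5, 8, 9], [-4, -7, -9], [0, 0, 0]].
Row 1: (5)·x + (8)·9 + (9)·z = 0
Row 2: (-4)·x + (-7)·9 + (-9)·z = 0
Row 3: (0)·x + (0)·9 + (0)·z = 0
Solving gives x = -9, z = -3.
Check: M·(-9, 9, -3) = (27, -27, 9) = -3·(-9, 9, -3).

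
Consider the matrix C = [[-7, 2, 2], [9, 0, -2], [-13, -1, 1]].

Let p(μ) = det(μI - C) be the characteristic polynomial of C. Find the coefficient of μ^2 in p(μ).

The coefficient of μ^2 of det(μI - C) is −trace(C).
trace(C) = (-7) + (0) + (1) = -6, so the coefficient is 6.

6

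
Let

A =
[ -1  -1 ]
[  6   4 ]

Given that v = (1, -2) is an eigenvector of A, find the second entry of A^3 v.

First find the eigenvalue: Av = (1, -2) = 1·(1, -2), so λ = 1.
Then A^3 v = λ^3·v = 1^3·(1, -2) = 1·(1, -2) = (1, -2).

-2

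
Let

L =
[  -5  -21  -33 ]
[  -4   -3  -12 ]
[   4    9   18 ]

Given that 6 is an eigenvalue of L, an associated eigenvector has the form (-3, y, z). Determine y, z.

0, 1

We need (L - 6I)v = 0.
L - 6I = [[-11, -21, -33], [-4, -9, -12], [4, 9, 12]].
Row 1: (-11)·-3 + (-21)·y + (-33)·z = 0
Row 2: (-4)·-3 + (-9)·y + (-12)·z = 0
Row 3: (4)·-3 + (9)·y + (12)·z = 0
Solving gives y = 0, z = 1.
Check: L·(-3, 0, 1) = (-18, 0, 6) = 6·(-3, 0, 1).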